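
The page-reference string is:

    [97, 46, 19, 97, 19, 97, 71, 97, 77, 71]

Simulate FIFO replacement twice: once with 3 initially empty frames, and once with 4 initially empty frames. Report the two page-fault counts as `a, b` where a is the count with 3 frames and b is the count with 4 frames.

6, 5

3 frames: F F F . . . F F F . → 6 faults.
4 frames: F F F . . . F . F . → 5 faults.
5 < 6: adding a frame reduced faults, as is typical.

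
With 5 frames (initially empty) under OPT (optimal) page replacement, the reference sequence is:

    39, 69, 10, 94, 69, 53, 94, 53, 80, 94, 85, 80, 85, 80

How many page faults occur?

7

39 → miss, frames (39)
69 → miss, frames (39 69)
10 → miss, frames (39 69 10)
94 → miss, frames (39 69 10 94)
69 → hit
53 → miss, frames (39 69 10 94 53)
94 → hit
53 → hit
80 → miss, evict 53, frames (39 69 10 94 80)
94 → hit
85 → miss, evict 94, frames (39 69 10 80 85)
80 → hit
85 → hit
80 → hit
Page faults: 7.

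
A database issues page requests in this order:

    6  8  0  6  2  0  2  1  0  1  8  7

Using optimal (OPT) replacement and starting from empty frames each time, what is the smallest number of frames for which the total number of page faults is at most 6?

f=1: 12 faults
f=2: 7 faults
f=3: 6 faults
f=4: 6 faults
f=5: 6 faults
f=6: 6 faults
Smallest f with faults ≤ 6 is 3.

3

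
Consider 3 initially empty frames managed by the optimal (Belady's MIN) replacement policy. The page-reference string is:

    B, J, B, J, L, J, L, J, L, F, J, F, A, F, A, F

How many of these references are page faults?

5

B -> miss, frames [B]
J -> miss, frames [B, J]
B -> hit
J -> hit
L -> miss, frames [B, J, L]
J -> hit
L -> hit
J -> hit
L -> hit
F -> miss, evict L, frames [B, J, F]
J -> hit
F -> hit
A -> miss, evict J, frames [B, F, A]
F -> hit
A -> hit
F -> hit
Page faults: 5.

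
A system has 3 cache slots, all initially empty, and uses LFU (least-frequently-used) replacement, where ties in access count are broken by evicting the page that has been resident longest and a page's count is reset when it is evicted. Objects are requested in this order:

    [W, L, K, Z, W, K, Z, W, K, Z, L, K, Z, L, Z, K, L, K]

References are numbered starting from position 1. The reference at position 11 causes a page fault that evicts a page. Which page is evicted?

pos 1: W → miss, frames {W}
pos 2: L → miss, frames {W,L}
pos 3: K → miss, frames {W,L,K}
pos 4: Z → miss, evict W, frames {L,K,Z}
pos 5: W → miss, evict L, frames {K,Z,W}
pos 6: K → hit
pos 7: Z → hit
pos 8: W → hit
pos 9: K → hit
pos 10: Z → hit
pos 11: L → miss, evict W, frames {K,Z,L}
At position 11, page W is evicted.

W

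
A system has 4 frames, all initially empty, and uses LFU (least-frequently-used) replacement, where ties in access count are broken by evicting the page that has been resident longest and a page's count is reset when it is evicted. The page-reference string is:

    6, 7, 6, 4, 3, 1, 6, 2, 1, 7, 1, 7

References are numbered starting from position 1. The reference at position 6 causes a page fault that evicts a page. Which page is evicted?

7

pos 1: 6 -> miss, frames (6)
pos 2: 7 -> miss, frames (6 7)
pos 3: 6 -> hit
pos 4: 4 -> miss, frames (6 7 4)
pos 5: 3 -> miss, frames (6 7 4 3)
pos 6: 1 -> miss, evict 7, frames (6 4 3 1)
At position 6, page 7 is evicted.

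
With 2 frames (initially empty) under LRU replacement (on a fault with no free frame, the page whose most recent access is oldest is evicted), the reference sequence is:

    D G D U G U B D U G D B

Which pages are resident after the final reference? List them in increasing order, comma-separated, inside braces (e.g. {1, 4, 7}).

D -> miss, frames (D)
G -> miss, frames (D G)
D -> hit
U -> miss, evict G, frames (D U)
G -> miss, evict D, frames (U G)
U -> hit
B -> miss, evict G, frames (U B)
D -> miss, evict U, frames (B D)
U -> miss, evict B, frames (D U)
G -> miss, evict D, frames (U G)
D -> miss, evict U, frames (G D)
B -> miss, evict G, frames (D B)

{B, D}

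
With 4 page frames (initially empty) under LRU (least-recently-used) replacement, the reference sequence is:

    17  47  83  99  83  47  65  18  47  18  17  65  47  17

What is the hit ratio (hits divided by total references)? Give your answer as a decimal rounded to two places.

17 -> miss, frames [17]
47 -> miss, frames [17, 47]
83 -> miss, frames [17, 47, 83]
99 -> miss, frames [17, 47, 83, 99]
83 -> hit
47 -> hit
65 -> miss, evict 17, frames [99, 83, 47, 65]
18 -> miss, evict 99, frames [83, 47, 65, 18]
47 -> hit
18 -> hit
17 -> miss, evict 83, frames [65, 47, 18, 17]
65 -> hit
47 -> hit
17 -> hit
Hits: 7 of 14 references → 7/14 = 0.5000.

0.50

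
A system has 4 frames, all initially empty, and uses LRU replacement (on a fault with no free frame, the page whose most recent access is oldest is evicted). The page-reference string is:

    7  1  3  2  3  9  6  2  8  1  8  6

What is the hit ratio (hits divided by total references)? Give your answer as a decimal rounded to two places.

7 -> miss, frames (7)
1 -> miss, frames (7 1)
3 -> miss, frames (7 1 3)
2 -> miss, frames (7 1 3 2)
3 -> hit
9 -> miss, evict 7, frames (1 2 3 9)
6 -> miss, evict 1, frames (2 3 9 6)
2 -> hit
8 -> miss, evict 3, frames (9 6 2 8)
1 -> miss, evict 9, frames (6 2 8 1)
8 -> hit
6 -> hit
Hits: 4 of 12 references → 4/12 = 0.3333.

0.33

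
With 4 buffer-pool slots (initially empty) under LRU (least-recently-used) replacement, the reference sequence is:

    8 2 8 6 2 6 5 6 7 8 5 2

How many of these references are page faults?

8: fault, frames [8]
2: fault, frames [8, 2]
8: hit
6: fault, frames [2, 8, 6]
2: hit
6: hit
5: fault, frames [8, 2, 6, 5]
6: hit
7: fault, evict 8, frames [2, 5, 6, 7]
8: fault, evict 2, frames [5, 6, 7, 8]
5: hit
2: fault, evict 6, frames [7, 8, 5, 2]
Page faults: 7.

7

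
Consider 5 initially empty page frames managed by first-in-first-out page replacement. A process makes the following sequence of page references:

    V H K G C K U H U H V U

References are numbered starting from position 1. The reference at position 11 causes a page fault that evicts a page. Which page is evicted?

H

pos 1: V -> fault, frames (V)
pos 2: H -> fault, frames (V H)
pos 3: K -> fault, frames (V H K)
pos 4: G -> fault, frames (V H K G)
pos 5: C -> fault, frames (V H K G C)
pos 6: K -> hit
pos 7: U -> fault, evict V, frames (H K G C U)
pos 8: H -> hit
pos 9: U -> hit
pos 10: H -> hit
pos 11: V -> fault, evict H, frames (K G C U V)
At position 11, page H is evicted.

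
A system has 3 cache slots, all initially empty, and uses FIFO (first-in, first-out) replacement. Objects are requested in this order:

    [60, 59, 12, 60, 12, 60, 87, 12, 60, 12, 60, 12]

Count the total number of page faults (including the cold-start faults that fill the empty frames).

60: fault, frames {60}
59: fault, frames {60,59}
12: fault, frames {60,59,12}
60: hit
12: hit
60: hit
87: fault, evict 60, frames {59,12,87}
12: hit
60: fault, evict 59, frames {12,87,60}
12: hit
60: hit
12: hit
Page faults: 5.

5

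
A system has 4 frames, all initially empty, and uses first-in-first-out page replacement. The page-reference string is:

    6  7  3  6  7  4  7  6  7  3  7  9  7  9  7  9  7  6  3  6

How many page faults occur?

6

6: miss, frames (6)
7: miss, frames (6 7)
3: miss, frames (6 7 3)
6: hit
7: hit
4: miss, frames (6 7 3 4)
7: hit
6: hit
7: hit
3: hit
7: hit
9: miss, evict 6, frames (7 3 4 9)
7: hit
9: hit
7: hit
9: hit
7: hit
6: miss, evict 7, frames (3 4 9 6)
3: hit
6: hit
Page faults: 6.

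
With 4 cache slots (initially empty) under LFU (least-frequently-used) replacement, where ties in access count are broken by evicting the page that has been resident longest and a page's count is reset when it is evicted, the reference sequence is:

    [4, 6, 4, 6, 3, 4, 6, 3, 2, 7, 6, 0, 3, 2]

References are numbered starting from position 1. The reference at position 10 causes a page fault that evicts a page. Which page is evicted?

pos 1: 4: fault, frames {4}
pos 2: 6: fault, frames {4,6}
pos 3: 4: hit
pos 4: 6: hit
pos 5: 3: fault, frames {4,6,3}
pos 6: 4: hit
pos 7: 6: hit
pos 8: 3: hit
pos 9: 2: fault, frames {4,6,3,2}
pos 10: 7: fault, evict 2, frames {4,6,3,7}
At position 10, page 2 is evicted.

2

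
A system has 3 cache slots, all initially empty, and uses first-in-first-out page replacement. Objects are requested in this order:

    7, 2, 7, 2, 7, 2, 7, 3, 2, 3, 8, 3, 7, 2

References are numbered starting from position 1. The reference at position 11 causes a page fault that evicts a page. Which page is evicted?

7

pos 1: 7 -> fault, frames {7}
pos 2: 2 -> fault, frames {7,2}
pos 3: 7 -> hit
pos 4: 2 -> hit
pos 5: 7 -> hit
pos 6: 2 -> hit
pos 7: 7 -> hit
pos 8: 3 -> fault, frames {7,2,3}
pos 9: 2 -> hit
pos 10: 3 -> hit
pos 11: 8 -> fault, evict 7, frames {2,3,8}
At position 11, page 7 is evicted.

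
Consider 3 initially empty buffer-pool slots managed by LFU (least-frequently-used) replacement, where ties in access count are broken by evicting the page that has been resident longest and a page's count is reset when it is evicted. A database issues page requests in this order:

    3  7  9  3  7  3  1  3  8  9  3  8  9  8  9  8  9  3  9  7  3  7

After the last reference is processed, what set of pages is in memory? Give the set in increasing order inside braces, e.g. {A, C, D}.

3 -> miss, frames [3]
7 -> miss, frames [3, 7]
9 -> miss, frames [3, 7, 9]
3 -> hit
7 -> hit
3 -> hit
1 -> miss, evict 9, frames [3, 7, 1]
3 -> hit
8 -> miss, evict 1, frames [3, 7, 8]
9 -> miss, evict 8, frames [3, 7, 9]
3 -> hit
8 -> miss, evict 9, frames [3, 7, 8]
9 -> miss, evict 8, frames [3, 7, 9]
8 -> miss, evict 9, frames [3, 7, 8]
9 -> miss, evict 8, frames [3, 7, 9]
8 -> miss, evict 9, frames [3, 7, 8]
9 -> miss, evict 8, frames [3, 7, 9]
3 -> hit
9 -> hit
7 -> hit
3 -> hit
7 -> hit

{3, 7, 9}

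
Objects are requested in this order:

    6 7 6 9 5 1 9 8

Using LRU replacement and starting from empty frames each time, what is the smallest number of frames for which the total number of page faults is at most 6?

3

f=1: 8 faults
f=2: 7 faults
f=3: 6 faults
f=4: 6 faults
f=5: 6 faults
f=6: 6 faults
Smallest f with faults ≤ 6 is 3.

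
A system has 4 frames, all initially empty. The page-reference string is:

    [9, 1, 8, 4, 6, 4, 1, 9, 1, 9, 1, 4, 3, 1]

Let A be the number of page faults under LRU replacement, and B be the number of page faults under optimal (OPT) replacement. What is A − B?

1

Under LRU: F F F F F . . F . . . . F . → 7 faults.
Under OPT: F F F F F . . . . . . . F . → 6 faults.
A − B = 7 − 6 = 1.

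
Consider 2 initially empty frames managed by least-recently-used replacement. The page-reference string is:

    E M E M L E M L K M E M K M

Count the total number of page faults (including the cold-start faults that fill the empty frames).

10

E -> fault, frames (E)
M -> fault, frames (E M)
E -> hit
M -> hit
L -> fault, evict E, frames (M L)
E -> fault, evict M, frames (L E)
M -> fault, evict L, frames (E M)
L -> fault, evict E, frames (M L)
K -> fault, evict M, frames (L K)
M -> fault, evict L, frames (K M)
E -> fault, evict K, frames (M E)
M -> hit
K -> fault, evict E, frames (M K)
M -> hit
Page faults: 10.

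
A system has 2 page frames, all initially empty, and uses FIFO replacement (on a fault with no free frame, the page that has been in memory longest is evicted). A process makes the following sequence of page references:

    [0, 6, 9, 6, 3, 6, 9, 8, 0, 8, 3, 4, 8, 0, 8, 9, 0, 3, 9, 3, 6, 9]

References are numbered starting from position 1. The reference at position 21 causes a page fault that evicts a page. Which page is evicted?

pos 1: 0: miss, frames [0]
pos 2: 6: miss, frames [0, 6]
pos 3: 9: miss, evict 0, frames [6, 9]
pos 4: 6: hit
pos 5: 3: miss, evict 6, frames [9, 3]
pos 6: 6: miss, evict 9, frames [3, 6]
pos 7: 9: miss, evict 3, frames [6, 9]
pos 8: 8: miss, evict 6, frames [9, 8]
pos 9: 0: miss, evict 9, frames [8, 0]
pos 10: 8: hit
pos 11: 3: miss, evict 8, frames [0, 3]
pos 12: 4: miss, evict 0, frames [3, 4]
pos 13: 8: miss, evict 3, frames [4, 8]
pos 14: 0: miss, evict 4, frames [8, 0]
pos 15: 8: hit
pos 16: 9: miss, evict 8, frames [0, 9]
pos 17: 0: hit
pos 18: 3: miss, evict 0, frames [9, 3]
pos 19: 9: hit
pos 20: 3: hit
pos 21: 6: miss, evict 9, frames [3, 6]
At position 21, page 9 is evicted.

9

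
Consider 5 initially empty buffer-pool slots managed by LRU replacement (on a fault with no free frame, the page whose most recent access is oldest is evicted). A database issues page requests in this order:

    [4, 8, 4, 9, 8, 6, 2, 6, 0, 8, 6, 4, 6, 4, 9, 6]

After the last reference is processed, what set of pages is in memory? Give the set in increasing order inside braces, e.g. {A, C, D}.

{0, 4, 6, 8, 9}

4: miss, frames [4]
8: miss, frames [4, 8]
4: hit
9: miss, frames [8, 4, 9]
8: hit
6: miss, frames [4, 9, 8, 6]
2: miss, frames [4, 9, 8, 6, 2]
6: hit
0: miss, evict 4, frames [9, 8, 2, 6, 0]
8: hit
6: hit
4: miss, evict 9, frames [2, 0, 8, 6, 4]
6: hit
4: hit
9: miss, evict 2, frames [0, 8, 6, 4, 9]
6: hit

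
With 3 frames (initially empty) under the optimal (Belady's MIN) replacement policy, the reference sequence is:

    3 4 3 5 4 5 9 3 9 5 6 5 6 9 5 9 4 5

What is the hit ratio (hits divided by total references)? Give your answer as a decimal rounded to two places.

0.67

3: miss, frames {3}
4: miss, frames {3,4}
3: hit
5: miss, frames {3,4,5}
4: hit
5: hit
9: miss, evict 4, frames {3,5,9}
3: hit
9: hit
5: hit
6: miss, evict 3, frames {5,9,6}
5: hit
6: hit
9: hit
5: hit
9: hit
4: miss, evict 6, frames {5,9,4}
5: hit
Hits: 12 of 18 references → 12/18 = 0.6667.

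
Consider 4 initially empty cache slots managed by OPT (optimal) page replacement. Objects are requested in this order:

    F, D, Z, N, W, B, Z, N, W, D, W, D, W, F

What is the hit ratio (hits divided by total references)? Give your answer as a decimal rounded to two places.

0.43

F -> miss, frames (F)
D -> miss, frames (F D)
Z -> miss, frames (F D Z)
N -> miss, frames (F D Z N)
W -> miss, evict F, frames (D Z N W)
B -> miss, evict D, frames (Z N W B)
Z -> hit
N -> hit
W -> hit
D -> miss, evict B, frames (Z N W D)
W -> hit
D -> hit
W -> hit
F -> miss, evict D, frames (Z N W F)
Hits: 6 of 14 references → 6/14 = 0.4286.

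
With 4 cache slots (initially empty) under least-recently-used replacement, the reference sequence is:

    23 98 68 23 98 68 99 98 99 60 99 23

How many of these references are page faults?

6

23 -> miss, frames {23}
98 -> miss, frames {23,98}
68 -> miss, frames {23,98,68}
23 -> hit
98 -> hit
68 -> hit
99 -> miss, frames {23,98,68,99}
98 -> hit
99 -> hit
60 -> miss, evict 23, frames {68,98,99,60}
99 -> hit
23 -> miss, evict 68, frames {98,60,99,23}
Page faults: 6.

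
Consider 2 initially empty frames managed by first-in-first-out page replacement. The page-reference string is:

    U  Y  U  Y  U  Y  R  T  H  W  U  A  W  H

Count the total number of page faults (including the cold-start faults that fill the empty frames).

10

U: miss, frames [U]
Y: miss, frames [U, Y]
U: hit
Y: hit
U: hit
Y: hit
R: miss, evict U, frames [Y, R]
T: miss, evict Y, frames [R, T]
H: miss, evict R, frames [T, H]
W: miss, evict T, frames [H, W]
U: miss, evict H, frames [W, U]
A: miss, evict W, frames [U, A]
W: miss, evict U, frames [A, W]
H: miss, evict A, frames [W, H]
Page faults: 10.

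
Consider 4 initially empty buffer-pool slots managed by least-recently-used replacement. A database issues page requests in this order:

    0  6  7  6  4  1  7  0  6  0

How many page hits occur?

3

0 → miss, frames (0)
6 → miss, frames (0 6)
7 → miss, frames (0 6 7)
6 → hit
4 → miss, frames (0 7 6 4)
1 → miss, evict 0, frames (7 6 4 1)
7 → hit
0 → miss, evict 6, frames (4 1 7 0)
6 → miss, evict 4, frames (1 7 0 6)
0 → hit
Hits: 3.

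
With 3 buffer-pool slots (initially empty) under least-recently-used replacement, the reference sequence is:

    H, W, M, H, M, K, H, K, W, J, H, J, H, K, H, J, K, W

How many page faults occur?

9

H → miss, frames (H)
W → miss, frames (H W)
M → miss, frames (H W M)
H → hit
M → hit
K → miss, evict W, frames (H M K)
H → hit
K → hit
W → miss, evict M, frames (H K W)
J → miss, evict H, frames (K W J)
H → miss, evict K, frames (W J H)
J → hit
H → hit
K → miss, evict W, frames (J H K)
H → hit
J → hit
K → hit
W → miss, evict H, frames (J K W)
Page faults: 9.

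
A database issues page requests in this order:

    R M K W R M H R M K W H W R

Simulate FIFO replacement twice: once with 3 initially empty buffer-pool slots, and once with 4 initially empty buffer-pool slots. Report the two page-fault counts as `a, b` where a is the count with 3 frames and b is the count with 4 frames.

3 frames: F F F F F F F . . F F . . F → 10 faults.
4 frames: F F F F . . F F F F F F . F → 11 faults.
11 > 10: adding a frame increased faults — Belady's anomaly.

10, 11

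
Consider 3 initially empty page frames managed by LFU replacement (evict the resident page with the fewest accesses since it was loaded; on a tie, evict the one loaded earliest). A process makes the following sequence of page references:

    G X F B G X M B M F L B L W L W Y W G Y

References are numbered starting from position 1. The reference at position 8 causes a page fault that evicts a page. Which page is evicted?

pos 1: G: miss, frames {G}
pos 2: X: miss, frames {G,X}
pos 3: F: miss, frames {G,X,F}
pos 4: B: miss, evict G, frames {X,F,B}
pos 5: G: miss, evict X, frames {F,B,G}
pos 6: X: miss, evict F, frames {B,G,X}
pos 7: M: miss, evict B, frames {G,X,M}
pos 8: B: miss, evict G, frames {X,M,B}
At position 8, page G is evicted.

G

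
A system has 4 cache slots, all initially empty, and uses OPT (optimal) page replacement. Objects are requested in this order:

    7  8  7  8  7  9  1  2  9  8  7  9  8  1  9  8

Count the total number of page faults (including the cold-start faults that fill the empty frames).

7: fault, frames [7]
8: fault, frames [7, 8]
7: hit
8: hit
7: hit
9: fault, frames [7, 8, 9]
1: fault, frames [7, 8, 9, 1]
2: fault, evict 1, frames [7, 8, 9, 2]
9: hit
8: hit
7: hit
9: hit
8: hit
1: fault, evict 2, frames [7, 8, 9, 1]
9: hit
8: hit
Page faults: 6.

6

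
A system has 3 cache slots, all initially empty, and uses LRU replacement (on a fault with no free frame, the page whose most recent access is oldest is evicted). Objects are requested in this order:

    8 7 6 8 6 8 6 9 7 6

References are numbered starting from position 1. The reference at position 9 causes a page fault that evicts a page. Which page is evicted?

8

pos 1: 8 → fault, frames (8)
pos 2: 7 → fault, frames (8 7)
pos 3: 6 → fault, frames (8 7 6)
pos 4: 8 → hit
pos 5: 6 → hit
pos 6: 8 → hit
pos 7: 6 → hit
pos 8: 9 → fault, evict 7, frames (8 6 9)
pos 9: 7 → fault, evict 8, frames (6 9 7)
At position 9, page 8 is evicted.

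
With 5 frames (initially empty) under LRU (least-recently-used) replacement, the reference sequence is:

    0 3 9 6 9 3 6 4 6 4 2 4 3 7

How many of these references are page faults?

7

0: miss, frames (0)
3: miss, frames (0 3)
9: miss, frames (0 3 9)
6: miss, frames (0 3 9 6)
9: hit
3: hit
6: hit
4: miss, frames (0 9 3 6 4)
6: hit
4: hit
2: miss, evict 0, frames (9 3 6 4 2)
4: hit
3: hit
7: miss, evict 9, frames (6 2 4 3 7)
Page faults: 7.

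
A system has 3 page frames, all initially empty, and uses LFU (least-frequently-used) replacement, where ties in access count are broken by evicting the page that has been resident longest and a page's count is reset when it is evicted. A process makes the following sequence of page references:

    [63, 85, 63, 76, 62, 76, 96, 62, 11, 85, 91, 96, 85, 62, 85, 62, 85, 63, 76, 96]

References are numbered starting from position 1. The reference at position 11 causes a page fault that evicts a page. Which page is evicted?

pos 1: 63 → fault, frames (63)
pos 2: 85 → fault, frames (63 85)
pos 3: 63 → hit
pos 4: 76 → fault, frames (63 85 76)
pos 5: 62 → fault, evict 85, frames (63 76 62)
pos 6: 76 → hit
pos 7: 96 → fault, evict 62, frames (63 76 96)
pos 8: 62 → fault, evict 96, frames (63 76 62)
pos 9: 11 → fault, evict 62, frames (63 76 11)
pos 10: 85 → fault, evict 11, frames (63 76 85)
pos 11: 91 → fault, evict 85, frames (63 76 91)
At position 11, page 85 is evicted.

85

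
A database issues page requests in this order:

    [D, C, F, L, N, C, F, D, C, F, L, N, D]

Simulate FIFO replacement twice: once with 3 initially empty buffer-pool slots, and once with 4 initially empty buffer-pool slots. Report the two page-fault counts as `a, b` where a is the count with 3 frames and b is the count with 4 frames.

3 frames: F F F F F F F F . . F F . → 10 faults.
4 frames: F F F F F . . F F F F F F → 11 faults.
11 > 10: adding a frame increased faults — Belady's anomaly.

10, 11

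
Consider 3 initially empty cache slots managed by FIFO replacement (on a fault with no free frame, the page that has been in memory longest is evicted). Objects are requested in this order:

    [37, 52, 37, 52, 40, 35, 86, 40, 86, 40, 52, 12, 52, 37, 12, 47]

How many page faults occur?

37: miss, frames [37]
52: miss, frames [37, 52]
37: hit
52: hit
40: miss, frames [37, 52, 40]
35: miss, evict 37, frames [52, 40, 35]
86: miss, evict 52, frames [40, 35, 86]
40: hit
86: hit
40: hit
52: miss, evict 40, frames [35, 86, 52]
12: miss, evict 35, frames [86, 52, 12]
52: hit
37: miss, evict 86, frames [52, 12, 37]
12: hit
47: miss, evict 52, frames [12, 37, 47]
Page faults: 9.

9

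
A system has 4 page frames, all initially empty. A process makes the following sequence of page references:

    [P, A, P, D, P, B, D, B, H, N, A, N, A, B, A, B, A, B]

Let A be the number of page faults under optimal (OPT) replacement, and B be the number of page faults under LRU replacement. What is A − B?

Under OPT: F F . F . F . . F F . . . . . . . . → 6 faults.
Under LRU: F F . F . F . . F F F . . . . . . . → 7 faults.
A − B = 6 − 7 = -1.

-1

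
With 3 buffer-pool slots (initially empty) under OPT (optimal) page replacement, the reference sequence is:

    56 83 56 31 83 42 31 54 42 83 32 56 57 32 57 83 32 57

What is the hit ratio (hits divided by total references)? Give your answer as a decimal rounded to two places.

0.56

56 → miss, frames {56}
83 → miss, frames {56,83}
56 → hit
31 → miss, frames {56,83,31}
83 → hit
42 → miss, evict 56, frames {83,31,42}
31 → hit
54 → miss, evict 31, frames {83,42,54}
42 → hit
83 → hit
32 → miss, evict 54, frames {83,42,32}
56 → miss, evict 42, frames {83,32,56}
57 → miss, evict 56, frames {83,32,57}
32 → hit
57 → hit
83 → hit
32 → hit
57 → hit
Hits: 10 of 18 references → 10/18 = 0.5556.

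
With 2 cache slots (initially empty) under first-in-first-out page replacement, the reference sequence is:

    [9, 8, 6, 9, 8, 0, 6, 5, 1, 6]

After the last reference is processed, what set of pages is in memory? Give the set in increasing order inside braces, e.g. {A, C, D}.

9 → miss, frames {9}
8 → miss, frames {9,8}
6 → miss, evict 9, frames {8,6}
9 → miss, evict 8, frames {6,9}
8 → miss, evict 6, frames {9,8}
0 → miss, evict 9, frames {8,0}
6 → miss, evict 8, frames {0,6}
5 → miss, evict 0, frames {6,5}
1 → miss, evict 6, frames {5,1}
6 → miss, evict 5, frames {1,6}

{1, 6}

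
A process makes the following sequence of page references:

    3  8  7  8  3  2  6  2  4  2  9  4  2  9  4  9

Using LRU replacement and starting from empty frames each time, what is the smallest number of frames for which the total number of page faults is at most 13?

f=1: 16 faults
f=2: 12 faults
f=3: 7 faults
f=4: 7 faults
f=5: 7 faults
f=6: 7 faults
f=7: 7 faults
Smallest f with faults ≤ 13 is 2.

2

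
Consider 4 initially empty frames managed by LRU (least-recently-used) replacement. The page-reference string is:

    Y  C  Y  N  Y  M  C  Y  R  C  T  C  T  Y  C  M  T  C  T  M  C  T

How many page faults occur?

7

Y → miss, frames (Y)
C → miss, frames (Y C)
Y → hit
N → miss, frames (C Y N)
Y → hit
M → miss, frames (C N Y M)
C → hit
Y → hit
R → miss, evict N, frames (M C Y R)
C → hit
T → miss, evict M, frames (Y R C T)
C → hit
T → hit
Y → hit
C → hit
M → miss, evict R, frames (T Y C M)
T → hit
C → hit
T → hit
M → hit
C → hit
T → hit
Page faults: 7.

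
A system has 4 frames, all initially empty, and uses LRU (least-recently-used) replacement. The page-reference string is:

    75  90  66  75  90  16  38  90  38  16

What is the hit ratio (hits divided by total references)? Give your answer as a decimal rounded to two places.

0.50

75 -> fault, frames [75]
90 -> fault, frames [75, 90]
66 -> fault, frames [75, 90, 66]
75 -> hit
90 -> hit
16 -> fault, frames [66, 75, 90, 16]
38 -> fault, evict 66, frames [75, 90, 16, 38]
90 -> hit
38 -> hit
16 -> hit
Hits: 5 of 10 references → 5/10 = 0.5000.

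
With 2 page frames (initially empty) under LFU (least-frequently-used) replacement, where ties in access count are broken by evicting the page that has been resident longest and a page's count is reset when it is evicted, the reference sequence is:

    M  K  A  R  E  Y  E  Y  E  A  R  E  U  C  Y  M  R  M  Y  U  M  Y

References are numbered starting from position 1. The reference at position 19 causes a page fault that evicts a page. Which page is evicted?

pos 1: M → fault, frames (M)
pos 2: K → fault, frames (M K)
pos 3: A → fault, evict M, frames (K A)
pos 4: R → fault, evict K, frames (A R)
pos 5: E → fault, evict A, frames (R E)
pos 6: Y → fault, evict R, frames (E Y)
pos 7: E → hit
pos 8: Y → hit
pos 9: E → hit
pos 10: A → fault, evict Y, frames (E A)
pos 11: R → fault, evict A, frames (E R)
pos 12: E → hit
pos 13: U → fault, evict R, frames (E U)
pos 14: C → fault, evict U, frames (E C)
pos 15: Y → fault, evict C, frames (E Y)
pos 16: M → fault, evict Y, frames (E M)
pos 17: R → fault, evict M, frames (E R)
pos 18: M → fault, evict R, frames (E M)
pos 19: Y → fault, evict M, frames (E Y)
At position 19, page M is evicted.

M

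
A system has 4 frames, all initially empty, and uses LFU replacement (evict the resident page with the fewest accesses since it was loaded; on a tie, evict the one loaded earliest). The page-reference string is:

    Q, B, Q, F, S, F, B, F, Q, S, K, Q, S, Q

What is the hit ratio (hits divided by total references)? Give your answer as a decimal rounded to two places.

0.64

Q: fault, frames [Q]
B: fault, frames [Q, B]
Q: hit
F: fault, frames [Q, B, F]
S: fault, frames [Q, B, F, S]
F: hit
B: hit
F: hit
Q: hit
S: hit
K: fault, evict B, frames [Q, F, S, K]
Q: hit
S: hit
Q: hit
Hits: 9 of 14 references → 9/14 = 0.6429.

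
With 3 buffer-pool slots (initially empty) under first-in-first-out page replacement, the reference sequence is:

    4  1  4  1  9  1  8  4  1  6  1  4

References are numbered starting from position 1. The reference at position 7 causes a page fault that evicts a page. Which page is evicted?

pos 1: 4: miss, frames {4}
pos 2: 1: miss, frames {4,1}
pos 3: 4: hit
pos 4: 1: hit
pos 5: 9: miss, frames {4,1,9}
pos 6: 1: hit
pos 7: 8: miss, evict 4, frames {1,9,8}
At position 7, page 4 is evicted.

4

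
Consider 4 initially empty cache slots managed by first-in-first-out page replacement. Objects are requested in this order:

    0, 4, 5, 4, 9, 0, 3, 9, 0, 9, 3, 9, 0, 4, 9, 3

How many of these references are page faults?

7

0: miss, frames [0]
4: miss, frames [0, 4]
5: miss, frames [0, 4, 5]
4: hit
9: miss, frames [0, 4, 5, 9]
0: hit
3: miss, evict 0, frames [4, 5, 9, 3]
9: hit
0: miss, evict 4, frames [5, 9, 3, 0]
9: hit
3: hit
9: hit
0: hit
4: miss, evict 5, frames [9, 3, 0, 4]
9: hit
3: hit
Page faults: 7.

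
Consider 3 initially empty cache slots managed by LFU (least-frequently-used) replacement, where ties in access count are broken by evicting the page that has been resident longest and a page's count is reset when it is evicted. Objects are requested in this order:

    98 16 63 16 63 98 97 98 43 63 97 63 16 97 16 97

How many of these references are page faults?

7

98 → fault, frames {98}
16 → fault, frames {98,16}
63 → fault, frames {98,16,63}
16 → hit
63 → hit
98 → hit
97 → fault, evict 98, frames {16,63,97}
98 → fault, evict 97, frames {16,63,98}
43 → fault, evict 98, frames {16,63,43}
63 → hit
97 → fault, evict 43, frames {16,63,97}
63 → hit
16 → hit
97 → hit
16 → hit
97 → hit
Page faults: 7.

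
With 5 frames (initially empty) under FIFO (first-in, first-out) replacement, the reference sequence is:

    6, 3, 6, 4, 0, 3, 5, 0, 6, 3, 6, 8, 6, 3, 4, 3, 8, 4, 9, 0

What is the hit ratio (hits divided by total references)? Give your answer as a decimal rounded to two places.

0.45

6 → miss, frames (6)
3 → miss, frames (6 3)
6 → hit
4 → miss, frames (6 3 4)
0 → miss, frames (6 3 4 0)
3 → hit
5 → miss, frames (6 3 4 0 5)
0 → hit
6 → hit
3 → hit
6 → hit
8 → miss, evict 6, frames (3 4 0 5 8)
6 → miss, evict 3, frames (4 0 5 8 6)
3 → miss, evict 4, frames (0 5 8 6 3)
4 → miss, evict 0, frames (5 8 6 3 4)
3 → hit
8 → hit
4 → hit
9 → miss, evict 5, frames (8 6 3 4 9)
0 → miss, evict 8, frames (6 3 4 9 0)
Hits: 9 of 20 references → 9/20 = 0.4500.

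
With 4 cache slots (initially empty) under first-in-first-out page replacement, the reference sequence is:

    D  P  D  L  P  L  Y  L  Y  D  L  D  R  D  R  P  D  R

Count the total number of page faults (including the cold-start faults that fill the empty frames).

7

D: miss, frames (D)
P: miss, frames (D P)
D: hit
L: miss, frames (D P L)
P: hit
L: hit
Y: miss, frames (D P L Y)
L: hit
Y: hit
D: hit
L: hit
D: hit
R: miss, evict D, frames (P L Y R)
D: miss, evict P, frames (L Y R D)
R: hit
P: miss, evict L, frames (Y R D P)
D: hit
R: hit
Page faults: 7.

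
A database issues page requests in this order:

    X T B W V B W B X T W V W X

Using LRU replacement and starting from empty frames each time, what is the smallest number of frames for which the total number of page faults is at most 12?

2

f=1: 14 faults
f=2: 12 faults
f=3: 10 faults
f=4: 8 faults
f=5: 5 faults
Smallest f with faults ≤ 12 is 2.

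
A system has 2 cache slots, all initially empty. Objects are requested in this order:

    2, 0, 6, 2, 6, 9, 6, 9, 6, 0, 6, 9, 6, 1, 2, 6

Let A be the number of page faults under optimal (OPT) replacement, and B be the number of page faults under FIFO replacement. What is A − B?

-4

Under OPT: F F F . . F . . . F . F . F F . → 8 faults.
Under FIFO: F F F F . F F . . F . F F F F F → 12 faults.
A − B = 8 − 12 = -4.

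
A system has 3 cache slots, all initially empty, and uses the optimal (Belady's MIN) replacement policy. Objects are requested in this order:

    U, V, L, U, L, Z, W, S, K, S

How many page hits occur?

3

U: fault, frames (U)
V: fault, frames (U V)
L: fault, frames (U V L)
U: hit
L: hit
Z: fault, evict L, frames (U V Z)
W: fault, evict Z, frames (U V W)
S: fault, evict W, frames (U V S)
K: fault, evict V, frames (U S K)
S: hit
Hits: 3.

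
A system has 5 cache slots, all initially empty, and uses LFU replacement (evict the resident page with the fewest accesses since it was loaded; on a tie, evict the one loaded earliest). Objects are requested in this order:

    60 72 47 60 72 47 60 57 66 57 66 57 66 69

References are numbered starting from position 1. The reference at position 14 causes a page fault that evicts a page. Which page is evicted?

pos 1: 60 -> fault, frames [60]
pos 2: 72 -> fault, frames [60, 72]
pos 3: 47 -> fault, frames [60, 72, 47]
pos 4: 60 -> hit
pos 5: 72 -> hit
pos 6: 47 -> hit
pos 7: 60 -> hit
pos 8: 57 -> fault, frames [60, 72, 47, 57]
pos 9: 66 -> fault, frames [60, 72, 47, 57, 66]
pos 10: 57 -> hit
pos 11: 66 -> hit
pos 12: 57 -> hit
pos 13: 66 -> hit
pos 14: 69 -> fault, evict 72, frames [60, 47, 57, 66, 69]
At position 14, page 72 is evicted.

72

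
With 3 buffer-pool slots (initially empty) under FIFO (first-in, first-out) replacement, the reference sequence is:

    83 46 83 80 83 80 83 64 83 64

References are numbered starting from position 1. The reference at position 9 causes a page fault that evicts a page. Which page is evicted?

46

pos 1: 83 -> miss, frames (83)
pos 2: 46 -> miss, frames (83 46)
pos 3: 83 -> hit
pos 4: 80 -> miss, frames (83 46 80)
pos 5: 83 -> hit
pos 6: 80 -> hit
pos 7: 83 -> hit
pos 8: 64 -> miss, evict 83, frames (46 80 64)
pos 9: 83 -> miss, evict 46, frames (80 64 83)
At position 9, page 46 is evicted.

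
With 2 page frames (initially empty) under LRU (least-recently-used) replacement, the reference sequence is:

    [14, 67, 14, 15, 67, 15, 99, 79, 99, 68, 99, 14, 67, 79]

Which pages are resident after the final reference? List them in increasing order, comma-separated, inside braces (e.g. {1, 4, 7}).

{67, 79}

14: fault, frames [14]
67: fault, frames [14, 67]
14: hit
15: fault, evict 67, frames [14, 15]
67: fault, evict 14, frames [15, 67]
15: hit
99: fault, evict 67, frames [15, 99]
79: fault, evict 15, frames [99, 79]
99: hit
68: fault, evict 79, frames [99, 68]
99: hit
14: fault, evict 68, frames [99, 14]
67: fault, evict 99, frames [14, 67]
79: fault, evict 14, frames [67, 79]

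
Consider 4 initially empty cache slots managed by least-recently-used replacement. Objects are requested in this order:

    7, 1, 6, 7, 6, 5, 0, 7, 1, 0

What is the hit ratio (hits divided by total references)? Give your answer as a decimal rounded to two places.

7 -> fault, frames {7}
1 -> fault, frames {7,1}
6 -> fault, frames {7,1,6}
7 -> hit
6 -> hit
5 -> fault, frames {1,7,6,5}
0 -> fault, evict 1, frames {7,6,5,0}
7 -> hit
1 -> fault, evict 6, frames {5,0,7,1}
0 -> hit
Hits: 4 of 10 references → 4/10 = 0.4000.

0.40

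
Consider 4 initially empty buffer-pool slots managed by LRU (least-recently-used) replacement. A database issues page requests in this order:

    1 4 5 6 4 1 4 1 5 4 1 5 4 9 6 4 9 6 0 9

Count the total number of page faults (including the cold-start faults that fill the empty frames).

1 -> miss, frames [1]
4 -> miss, frames [1, 4]
5 -> miss, frames [1, 4, 5]
6 -> miss, frames [1, 4, 5, 6]
4 -> hit
1 -> hit
4 -> hit
1 -> hit
5 -> hit
4 -> hit
1 -> hit
5 -> hit
4 -> hit
9 -> miss, evict 6, frames [1, 5, 4, 9]
6 -> miss, evict 1, frames [5, 4, 9, 6]
4 -> hit
9 -> hit
6 -> hit
0 -> miss, evict 5, frames [4, 9, 6, 0]
9 -> hit
Page faults: 7.

7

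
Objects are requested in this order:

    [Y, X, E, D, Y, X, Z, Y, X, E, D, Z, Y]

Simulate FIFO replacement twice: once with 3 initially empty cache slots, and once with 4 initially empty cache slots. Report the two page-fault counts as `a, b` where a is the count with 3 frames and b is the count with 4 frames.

3 frames: F F F F F F F . . F F . F → 10 faults.
4 frames: F F F F . . F F F F F F F → 11 faults.
11 > 10: adding a frame increased faults — Belady's anomaly.

10, 11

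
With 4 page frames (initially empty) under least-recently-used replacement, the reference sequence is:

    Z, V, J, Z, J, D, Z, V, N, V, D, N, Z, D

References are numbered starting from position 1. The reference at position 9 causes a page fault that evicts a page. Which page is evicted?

J

pos 1: Z → fault, frames [Z]
pos 2: V → fault, frames [Z, V]
pos 3: J → fault, frames [Z, V, J]
pos 4: Z → hit
pos 5: J → hit
pos 6: D → fault, frames [V, Z, J, D]
pos 7: Z → hit
pos 8: V → hit
pos 9: N → fault, evict J, frames [D, Z, V, N]
At position 9, page J is evicted.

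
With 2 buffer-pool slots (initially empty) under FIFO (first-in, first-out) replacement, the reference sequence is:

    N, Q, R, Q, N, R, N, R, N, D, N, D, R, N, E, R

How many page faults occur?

9

N -> fault, frames (N)
Q -> fault, frames (N Q)
R -> fault, evict N, frames (Q R)
Q -> hit
N -> fault, evict Q, frames (R N)
R -> hit
N -> hit
R -> hit
N -> hit
D -> fault, evict R, frames (N D)
N -> hit
D -> hit
R -> fault, evict N, frames (D R)
N -> fault, evict D, frames (R N)
E -> fault, evict R, frames (N E)
R -> fault, evict N, frames (E R)
Page faults: 9.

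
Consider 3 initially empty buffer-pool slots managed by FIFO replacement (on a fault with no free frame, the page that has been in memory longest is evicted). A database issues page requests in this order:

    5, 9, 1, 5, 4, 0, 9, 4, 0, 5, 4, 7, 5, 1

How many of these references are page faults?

5: miss, frames {5}
9: miss, frames {5,9}
1: miss, frames {5,9,1}
5: hit
4: miss, evict 5, frames {9,1,4}
0: miss, evict 9, frames {1,4,0}
9: miss, evict 1, frames {4,0,9}
4: hit
0: hit
5: miss, evict 4, frames {0,9,5}
4: miss, evict 0, frames {9,5,4}
7: miss, evict 9, frames {5,4,7}
5: hit
1: miss, evict 5, frames {4,7,1}
Page faults: 10.

10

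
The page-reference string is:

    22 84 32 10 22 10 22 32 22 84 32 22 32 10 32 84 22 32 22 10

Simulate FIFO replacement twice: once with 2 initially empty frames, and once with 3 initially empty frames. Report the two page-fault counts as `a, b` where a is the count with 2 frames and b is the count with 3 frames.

2 frames: F F F F F . . F . F . F F F . F F F . F → 14 faults.
3 frames: F F F F F . . . . F F . . F . . F . . . → 9 faults.
9 < 14: adding a frame reduced faults, as is typical.

14, 9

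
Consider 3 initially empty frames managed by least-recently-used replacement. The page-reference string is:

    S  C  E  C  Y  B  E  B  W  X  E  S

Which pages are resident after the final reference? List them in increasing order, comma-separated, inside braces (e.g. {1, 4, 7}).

S → miss, frames {S}
C → miss, frames {S,C}
E → miss, frames {S,C,E}
C → hit
Y → miss, evict S, frames {E,C,Y}
B → miss, evict E, frames {C,Y,B}
E → miss, evict C, frames {Y,B,E}
B → hit
W → miss, evict Y, frames {E,B,W}
X → miss, evict E, frames {B,W,X}
E → miss, evict B, frames {W,X,E}
S → miss, evict W, frames {X,E,S}

{E, S, X}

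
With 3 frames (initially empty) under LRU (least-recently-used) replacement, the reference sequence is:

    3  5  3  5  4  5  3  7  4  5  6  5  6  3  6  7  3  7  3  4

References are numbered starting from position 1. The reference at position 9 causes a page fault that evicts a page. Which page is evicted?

pos 1: 3 → fault, frames (3)
pos 2: 5 → fault, frames (3 5)
pos 3: 3 → hit
pos 4: 5 → hit
pos 5: 4 → fault, frames (3 5 4)
pos 6: 5 → hit
pos 7: 3 → hit
pos 8: 7 → fault, evict 4, frames (5 3 7)
pos 9: 4 → fault, evict 5, frames (3 7 4)
At position 9, page 5 is evicted.

5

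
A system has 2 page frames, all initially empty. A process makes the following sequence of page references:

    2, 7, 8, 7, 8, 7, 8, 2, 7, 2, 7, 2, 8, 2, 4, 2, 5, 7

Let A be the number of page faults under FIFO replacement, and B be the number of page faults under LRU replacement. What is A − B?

Under FIFO: F F F . . . . F F . . . F F F . F F → 10 faults.
Under LRU: F F F . . . . F F . . . F . F . F F → 9 faults.
A − B = 10 − 9 = 1.

1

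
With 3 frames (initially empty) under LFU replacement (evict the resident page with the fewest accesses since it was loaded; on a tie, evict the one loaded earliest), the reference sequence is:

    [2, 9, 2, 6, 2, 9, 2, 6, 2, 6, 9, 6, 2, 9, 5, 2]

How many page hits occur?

2 → miss, frames [2]
9 → miss, frames [2, 9]
2 → hit
6 → miss, frames [2, 9, 6]
2 → hit
9 → hit
2 → hit
6 → hit
2 → hit
6 → hit
9 → hit
6 → hit
2 → hit
9 → hit
5 → miss, evict 9, frames [2, 6, 5]
2 → hit
Hits: 12.

12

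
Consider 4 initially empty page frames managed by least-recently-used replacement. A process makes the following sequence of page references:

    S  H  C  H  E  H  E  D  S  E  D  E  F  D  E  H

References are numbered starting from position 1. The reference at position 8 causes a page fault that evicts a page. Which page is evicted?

pos 1: S -> miss, frames {S}
pos 2: H -> miss, frames {S,H}
pos 3: C -> miss, frames {S,H,C}
pos 4: H -> hit
pos 5: E -> miss, frames {S,C,H,E}
pos 6: H -> hit
pos 7: E -> hit
pos 8: D -> miss, evict S, frames {C,H,E,D}
At position 8, page S is evicted.

S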